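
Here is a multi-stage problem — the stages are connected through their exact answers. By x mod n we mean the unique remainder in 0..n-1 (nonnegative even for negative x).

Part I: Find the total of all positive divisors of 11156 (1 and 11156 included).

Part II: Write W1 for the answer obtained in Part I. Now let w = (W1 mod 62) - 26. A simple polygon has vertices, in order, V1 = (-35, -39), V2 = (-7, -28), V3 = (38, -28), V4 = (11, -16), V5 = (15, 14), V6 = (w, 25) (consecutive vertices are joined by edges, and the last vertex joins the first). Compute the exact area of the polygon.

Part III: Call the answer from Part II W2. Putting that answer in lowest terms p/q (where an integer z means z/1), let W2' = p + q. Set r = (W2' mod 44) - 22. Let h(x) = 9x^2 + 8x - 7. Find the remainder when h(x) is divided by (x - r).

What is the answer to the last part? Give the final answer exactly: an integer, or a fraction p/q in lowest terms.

258

Part I: 11156 = 2^2 * 2789; sigma = (1 + 2 + 4) * (1 + 2789) = 7 * 2790 = 19530; answer 19530
Part II: W1 = 19530; w = -26; cross terms: (-35*-28 - -7*-39)=707, (-7*-28 - 38*-28)=1260, (38*-16 - 11*-28)=-300, (11*14 - 15*-16)=394, (15*25 - -26*14)=739, (-26*-39 - -35*25)=1889; twice the area = |4689| = 4689; area = 4689/2; answer 4689/2
Part III: W2 = 4689/2; threaded value p + q = 4691; r = 5; remainder = value at the root: 9*(5)^2 + 8*(5)^1 - 7 = (225) + (40) + (-7) = 258; answer 258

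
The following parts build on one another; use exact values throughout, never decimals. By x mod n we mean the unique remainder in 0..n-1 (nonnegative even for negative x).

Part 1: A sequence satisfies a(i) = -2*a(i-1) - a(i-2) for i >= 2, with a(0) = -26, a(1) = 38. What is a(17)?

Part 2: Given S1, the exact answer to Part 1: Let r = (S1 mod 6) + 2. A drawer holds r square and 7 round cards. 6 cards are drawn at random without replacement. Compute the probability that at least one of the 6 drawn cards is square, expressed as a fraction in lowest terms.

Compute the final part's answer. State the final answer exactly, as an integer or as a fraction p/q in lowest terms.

Part 1: a(2) = -2*(38) - 1*(-26) = -50; iterating: a(2)=-50, a(3)=62, a(4)=-74, a(5)=86, a(6)=-98, a(7)=110, a(8)=-122, a(9)=134, a(10)=-146, a(11)=158, a(12)=-170, a(13)=182, a(14)=-194, a(15)=206, a(16)=-218, a(17)=230; answer 230
Part 2: S1 = 230; r = 4; total draws C(11,6) = 462; complement C(7,6) = 7; favorable 462 - 7 = 455; P = 65/66; answer 65/66

65/66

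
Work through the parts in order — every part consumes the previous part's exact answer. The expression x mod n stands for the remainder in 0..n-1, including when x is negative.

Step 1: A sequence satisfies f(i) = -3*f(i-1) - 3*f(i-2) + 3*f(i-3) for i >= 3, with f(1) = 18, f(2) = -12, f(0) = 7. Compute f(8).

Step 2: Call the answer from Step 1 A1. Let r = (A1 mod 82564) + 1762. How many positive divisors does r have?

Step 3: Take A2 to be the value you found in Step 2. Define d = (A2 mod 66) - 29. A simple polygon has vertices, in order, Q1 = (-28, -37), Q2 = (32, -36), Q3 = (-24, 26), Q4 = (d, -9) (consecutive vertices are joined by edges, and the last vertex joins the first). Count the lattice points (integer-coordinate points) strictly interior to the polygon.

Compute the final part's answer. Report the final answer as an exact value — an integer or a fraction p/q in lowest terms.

Step 1: f(3) = -3*(-12) - 3*(18) + 3*(7) = 3; iterating: f(3)=3, f(4)=81, f(5)=-288, f(6)=630, f(7)=-783, f(8)=-405; answer -405
Step 2: A1 = -405; r = 83921; 83921 is prime, so its only divisors are 1 and 83921; count = 2; answer 2
Step 3: A2 = 2; d = -27; cross terms: (-28*-36 - 32*-37)=2192, (32*26 - -24*-36)=-32, (-24*-9 - -27*26)=918, (-27*-37 - -28*-9)=747; twice the area = |3825| = 3825; area = 3825/2; boundary points = 1 + 2 + 1 + 1 = 5; strictly interior points = area - boundary/2 + 1 = 1911; answer 1911

1911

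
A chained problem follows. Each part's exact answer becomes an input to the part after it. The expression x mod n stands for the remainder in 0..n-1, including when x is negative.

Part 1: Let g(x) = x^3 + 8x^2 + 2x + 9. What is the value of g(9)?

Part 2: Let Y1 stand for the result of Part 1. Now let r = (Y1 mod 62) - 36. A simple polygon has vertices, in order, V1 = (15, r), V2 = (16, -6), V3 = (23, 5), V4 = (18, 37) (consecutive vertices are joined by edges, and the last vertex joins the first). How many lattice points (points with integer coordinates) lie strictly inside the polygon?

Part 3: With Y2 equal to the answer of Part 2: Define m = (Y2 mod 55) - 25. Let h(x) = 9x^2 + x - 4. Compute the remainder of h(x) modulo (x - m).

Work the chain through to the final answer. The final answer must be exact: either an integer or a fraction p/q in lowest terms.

3944

Part 1: 1*(9)^3 + 8*(9)^2 + 2*(9)^1 + 9 = (729) + (648) + (18) + (9) = 1404; answer 1404
Part 2: Y1 = 1404; r = 4; cross terms: (15*-6 - 16*4)=-154, (16*5 - 23*-6)=218, (23*37 - 18*5)=761, (18*4 - 15*37)=-483; twice the area = |342| = 342; area = 171; boundary points = 1 + 1 + 1 + 3 = 6; strictly interior points = area - boundary/2 + 1 = 169; answer 169
Part 3: Y2 = 169; m = -21; remainder = value at the root: 9*(-21)^2 + 1*(-21)^1 - 4 = (3969) + (-21) + (-4) = 3944; answer 3944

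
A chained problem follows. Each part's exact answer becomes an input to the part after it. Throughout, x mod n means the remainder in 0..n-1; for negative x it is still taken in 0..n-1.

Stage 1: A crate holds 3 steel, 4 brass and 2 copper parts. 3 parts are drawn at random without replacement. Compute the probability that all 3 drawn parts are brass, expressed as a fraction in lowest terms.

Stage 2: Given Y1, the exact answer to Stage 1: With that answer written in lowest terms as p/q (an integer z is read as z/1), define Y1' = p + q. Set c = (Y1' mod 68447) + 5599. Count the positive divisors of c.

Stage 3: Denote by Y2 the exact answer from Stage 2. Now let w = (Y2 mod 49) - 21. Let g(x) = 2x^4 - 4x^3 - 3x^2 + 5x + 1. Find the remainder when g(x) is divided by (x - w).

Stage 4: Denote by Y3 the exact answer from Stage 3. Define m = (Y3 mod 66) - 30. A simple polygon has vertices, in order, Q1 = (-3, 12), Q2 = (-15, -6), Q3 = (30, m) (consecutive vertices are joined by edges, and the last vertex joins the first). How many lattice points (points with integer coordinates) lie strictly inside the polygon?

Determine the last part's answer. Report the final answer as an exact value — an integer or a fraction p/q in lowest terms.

Stage 1: total draws C(9,3) = 84; favorable C(4,3) = 4; P = 1/21; answer 1/21
Stage 2: Y1 = 1/21; threaded value p + q = 22; c = 5621; 5621 = 7 * 11 * 73; number of divisors = (1+1) * (1+1) * (1+1) = 8; answer 8
Stage 3: Y2 = 8; w = -13; remainder = value at the root: 2*(-13)^4 - 4*(-13)^3 - 3*(-13)^2 + 5*(-13)^1 + 1 = (57122) + (8788) + (-507) + (-65) + (1) = 65339; answer 65339
Stage 4: Y3 = 65339; m = 35; cross terms: (-3*-6 - -15*12)=198, (-15*35 - 30*-6)=-345, (30*12 - -3*35)=465; twice the area = |318| = 318; area = 159; boundary points = 6 + 1 + 1 = 8; strictly interior points = area - boundary/2 + 1 = 156; answer 156

156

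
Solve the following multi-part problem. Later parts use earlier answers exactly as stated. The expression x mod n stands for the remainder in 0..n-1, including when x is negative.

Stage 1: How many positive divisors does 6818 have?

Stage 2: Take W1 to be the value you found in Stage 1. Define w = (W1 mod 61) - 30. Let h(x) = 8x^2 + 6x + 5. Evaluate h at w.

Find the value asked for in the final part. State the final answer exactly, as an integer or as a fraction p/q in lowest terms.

Stage 1: 6818 = 2 * 7 * 487; number of divisors = (1+1) * (1+1) * (1+1) = 8; answer 8
Stage 2: W1 = 8; w = -22; 8*(-22)^2 + 6*(-22)^1 + 5 = (3872) + (-132) + (5) = 3745; answer 3745

3745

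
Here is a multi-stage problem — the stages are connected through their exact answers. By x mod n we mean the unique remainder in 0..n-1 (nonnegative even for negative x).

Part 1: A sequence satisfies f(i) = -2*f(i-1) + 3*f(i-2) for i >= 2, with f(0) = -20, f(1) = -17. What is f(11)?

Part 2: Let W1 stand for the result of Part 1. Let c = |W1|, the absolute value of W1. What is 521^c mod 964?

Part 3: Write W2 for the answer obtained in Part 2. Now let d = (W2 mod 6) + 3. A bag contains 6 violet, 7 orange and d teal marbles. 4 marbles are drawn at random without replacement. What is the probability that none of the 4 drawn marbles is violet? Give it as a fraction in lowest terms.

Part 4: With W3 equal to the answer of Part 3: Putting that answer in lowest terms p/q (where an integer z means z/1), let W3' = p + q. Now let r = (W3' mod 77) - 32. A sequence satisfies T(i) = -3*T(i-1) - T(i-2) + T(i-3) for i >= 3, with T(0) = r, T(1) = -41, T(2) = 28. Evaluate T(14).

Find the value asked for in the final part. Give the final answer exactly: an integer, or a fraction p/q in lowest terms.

38248

Part 1: f(2) = -2*(-17) + 3*(-20) = -26; iterating: f(2)=-26, f(3)=1, f(4)=-80, f(5)=163, f(6)=-566, f(7)=1621, f(8)=-4940, f(9)=14743, f(10)=-44306, f(11)=132841; answer 132841
Part 2: W1 = 132841; c = 132841; squarings mod 964: 521^1=521, 521^2=557, 521^4=805, 521^8=217, 521^16=817, 521^32=401, 521^64=777, 521^128=265, 521^256=817, 521^512=401, 521^1024=777, 521^2048=265, 521^4096=817, 521^8192=401, 521^16384=777, 521^32768=265, 521^65536=817, 521^131072=401; 521^132841 = 521^1 * 521^8 * 521^32 * 521^64 * 521^128 * 521^512 * 521^1024 * 521^131072 = 925 (mod 964); answer 925
Part 3: W2 = 925; d = 4; total draws C(17,4) = 2380; favorable C(11,4) = 330; P = 33/238; answer 33/238
Part 4: W3 = 33/238; threaded value p + q = 271; r = 8; T(3) = -3*(28) - 1*(-41) + 1*(8) = -35; iterating: T(3)=-35, T(4)=36, T(5)=-45, T(6)=64, T(7)=-111, T(8)=224, T(9)=-497, T(10)=1156, T(11)=-2747, T(12)=6588, T(13)=-15861, T(14)=38248; answer 38248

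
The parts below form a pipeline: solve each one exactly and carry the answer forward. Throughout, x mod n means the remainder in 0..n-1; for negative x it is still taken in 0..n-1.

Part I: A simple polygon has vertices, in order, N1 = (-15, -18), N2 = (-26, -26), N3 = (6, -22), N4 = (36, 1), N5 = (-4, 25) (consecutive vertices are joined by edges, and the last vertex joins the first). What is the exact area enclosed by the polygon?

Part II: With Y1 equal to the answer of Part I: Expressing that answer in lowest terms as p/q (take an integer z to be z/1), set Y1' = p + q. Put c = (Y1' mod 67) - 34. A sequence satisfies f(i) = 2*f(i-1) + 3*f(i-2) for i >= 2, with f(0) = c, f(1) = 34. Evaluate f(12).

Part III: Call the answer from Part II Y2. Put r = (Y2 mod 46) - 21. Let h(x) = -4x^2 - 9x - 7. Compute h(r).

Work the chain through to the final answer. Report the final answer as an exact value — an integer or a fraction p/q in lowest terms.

Part I: cross terms: (-15*-26 - -26*-18)=-78, (-26*-22 - 6*-26)=728, (6*1 - 36*-22)=798, (36*25 - -4*1)=904, (-4*-18 - -15*25)=447; twice the area = |2799| = 2799; area = 2799/2; answer 2799/2
Part II: Y1 = 2799/2; threaded value p + q = 2801; c = 20; f(2) = 2*(34) + 3*(20) = 128; iterating: f(2)=128, f(3)=358, f(4)=1100, f(5)=3274, f(6)=9848, f(7)=29518, f(8)=88580, f(9)=265714, f(10)=797168, f(11)=2391478, f(12)=7174460; answer 7174460
Part III: Y2 = 7174460; r = 3; -4*(3)^2 - 9*(3)^1 - 7 = (-36) + (-27) + (-7) = -70; answer -70

-70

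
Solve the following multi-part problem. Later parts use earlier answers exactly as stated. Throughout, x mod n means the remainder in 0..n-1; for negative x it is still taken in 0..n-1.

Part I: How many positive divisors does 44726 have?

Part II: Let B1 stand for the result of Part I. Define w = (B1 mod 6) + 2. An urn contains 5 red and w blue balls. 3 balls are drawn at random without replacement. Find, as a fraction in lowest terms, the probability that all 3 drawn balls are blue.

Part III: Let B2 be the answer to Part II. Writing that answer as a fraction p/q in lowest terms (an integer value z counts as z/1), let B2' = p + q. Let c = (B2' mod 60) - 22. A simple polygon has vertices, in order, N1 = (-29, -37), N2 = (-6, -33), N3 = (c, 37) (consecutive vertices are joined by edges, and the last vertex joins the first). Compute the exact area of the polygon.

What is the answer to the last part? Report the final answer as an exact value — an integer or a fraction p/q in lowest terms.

Part I: 44726 = 2 * 11 * 19 * 107; number of divisors = (1+1) * (1+1) * (1+1) * (1+1) = 16; answer 16
Part II: B1 = 16; w = 6; total draws C(11,3) = 165; favorable C(6,3) = 20; P = 4/33; answer 4/33
Part III: B2 = 4/33; threaded value p + q = 37; c = 15; cross terms: (-29*-33 - -6*-37)=735, (-6*37 - 15*-33)=273, (15*-37 - -29*37)=518; twice the area = |1526| = 1526; area = 763; answer 763

763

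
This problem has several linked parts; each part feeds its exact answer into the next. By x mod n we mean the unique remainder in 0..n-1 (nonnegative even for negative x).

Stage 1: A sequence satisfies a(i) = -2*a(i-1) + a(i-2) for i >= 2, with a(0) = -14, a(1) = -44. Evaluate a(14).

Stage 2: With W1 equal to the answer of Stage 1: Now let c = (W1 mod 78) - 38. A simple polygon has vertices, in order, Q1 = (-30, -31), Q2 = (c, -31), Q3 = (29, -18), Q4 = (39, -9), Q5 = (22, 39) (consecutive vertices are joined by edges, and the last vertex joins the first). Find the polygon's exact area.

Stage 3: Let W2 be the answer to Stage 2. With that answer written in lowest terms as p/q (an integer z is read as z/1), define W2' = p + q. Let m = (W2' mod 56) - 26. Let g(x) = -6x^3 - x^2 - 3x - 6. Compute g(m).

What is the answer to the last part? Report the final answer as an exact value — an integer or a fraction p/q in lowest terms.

2

Stage 1: a(2) = -2*(-44) + 1*(-14) = 74; iterating: a(2)=74, a(3)=-192, a(4)=458, a(5)=-1108, a(6)=2674, a(7)=-6456, a(8)=15586, a(9)=-37628, a(10)=90842, a(11)=-219312, a(12)=529466, a(13)=-1278244, a(14)=3085954; answer 3085954
Stage 2: W1 = 3085954; c = 2; cross terms: (-30*-31 - 2*-31)=992, (2*-18 - 29*-31)=863, (29*-9 - 39*-18)=441, (39*39 - 22*-9)=1719, (22*-31 - -30*39)=488; twice the area = |4503| = 4503; area = 4503/2; answer 4503/2
Stage 3: W2 = 4503/2; threaded value p + q = 4505; m = -1; -6*(-1)^3 - 1*(-1)^2 - 3*(-1)^1 - 6 = (6) + (-1) + (3) + (-6) = 2; answer 2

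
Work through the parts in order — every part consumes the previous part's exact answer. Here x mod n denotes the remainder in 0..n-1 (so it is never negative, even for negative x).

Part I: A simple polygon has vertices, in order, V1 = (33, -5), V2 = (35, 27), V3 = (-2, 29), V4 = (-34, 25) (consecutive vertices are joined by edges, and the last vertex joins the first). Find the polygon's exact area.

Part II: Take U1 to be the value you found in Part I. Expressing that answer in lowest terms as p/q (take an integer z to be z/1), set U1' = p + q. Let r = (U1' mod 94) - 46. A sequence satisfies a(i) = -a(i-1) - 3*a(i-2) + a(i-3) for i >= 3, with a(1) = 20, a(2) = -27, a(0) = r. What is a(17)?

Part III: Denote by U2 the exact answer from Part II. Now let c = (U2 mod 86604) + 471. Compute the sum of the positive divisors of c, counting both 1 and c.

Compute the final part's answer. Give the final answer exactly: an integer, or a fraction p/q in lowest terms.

26352

Part I: cross terms: (33*27 - 35*-5)=1066, (35*29 - -2*27)=1069, (-2*25 - -34*29)=936, (-34*-5 - 33*25)=-655; twice the area = |2416| = 2416; area = 1208; answer 1208
Part II: U1 = 1208; threaded value p + q = 1209; r = 35; a(3) = -1*(-27) - 3*(20) + 1*(35) = 2; iterating: a(3)=2, a(4)=99, a(5)=-132, a(6)=-163, a(7)=658, a(8)=-301, a(9)=-1836, a(10)=3397, a(11)=1810, a(12)=-13837, a(13)=11804, a(14)=31517, a(15)=-80766, a(16)=-1981, a(17)=275796; answer 275796
Part III: U2 = 275796; c = 16455; 16455 = 3 * 5 * 1097; sigma = (1 + 3) * (1 + 5) * (1 + 1097) = 4 * 6 * 1098 = 26352; answer 26352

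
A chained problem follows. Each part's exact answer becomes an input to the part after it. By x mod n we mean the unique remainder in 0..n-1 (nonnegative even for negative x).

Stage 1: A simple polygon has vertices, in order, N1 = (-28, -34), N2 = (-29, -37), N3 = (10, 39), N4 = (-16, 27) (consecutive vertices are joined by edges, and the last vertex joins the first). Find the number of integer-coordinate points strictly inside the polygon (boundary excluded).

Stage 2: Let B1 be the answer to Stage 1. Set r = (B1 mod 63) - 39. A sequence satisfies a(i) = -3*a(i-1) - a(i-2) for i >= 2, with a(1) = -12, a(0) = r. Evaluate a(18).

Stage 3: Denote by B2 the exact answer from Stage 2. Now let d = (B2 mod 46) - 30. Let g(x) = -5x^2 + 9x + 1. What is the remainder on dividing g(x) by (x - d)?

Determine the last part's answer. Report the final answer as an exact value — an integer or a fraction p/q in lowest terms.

Stage 1: cross terms: (-28*-37 - -29*-34)=50, (-29*39 - 10*-37)=-761, (10*27 - -16*39)=894, (-16*-34 - -28*27)=1300; twice the area = |1483| = 1483; area = 1483/2; boundary points = 1 + 1 + 2 + 1 = 5; strictly interior points = area - boundary/2 + 1 = 740; answer 740
Stage 2: B1 = 740; r = 8; a(2) = -3*(-12) - 1*(8) = 28; iterating: a(2)=28, a(3)=-72, a(4)=188, a(5)=-492, a(6)=1288, a(7)=-3372, a(8)=8828, a(9)=-23112, a(10)=60508, a(11)=-158412, a(12)=414728, a(13)=-1085772, a(14)=2842588, a(15)=-7441992, a(16)=19483388, a(17)=-51008172, a(18)=133541128; answer 133541128
Stage 3: B2 = 133541128; d = -30; remainder = value at the root: -5*(-30)^2 + 9*(-30)^1 + 1 = (-4500) + (-270) + (1) = -4769; answer -4769

-4769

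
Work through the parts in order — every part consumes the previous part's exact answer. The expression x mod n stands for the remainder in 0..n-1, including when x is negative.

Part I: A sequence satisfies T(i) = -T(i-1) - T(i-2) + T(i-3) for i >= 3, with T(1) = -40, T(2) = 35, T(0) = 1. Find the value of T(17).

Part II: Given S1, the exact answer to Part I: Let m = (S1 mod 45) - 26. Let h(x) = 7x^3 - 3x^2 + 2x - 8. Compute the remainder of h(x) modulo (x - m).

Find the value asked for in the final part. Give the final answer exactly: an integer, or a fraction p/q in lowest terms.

6712

Part I: T(3) = -1*(35) - 1*(-40) + 1*(1) = 6; iterating: T(3)=6, T(4)=-81, T(5)=110, T(6)=-23, T(7)=-168, T(8)=301, T(9)=-156, T(10)=-313, T(11)=770, T(12)=-613, T(13)=-470, T(14)=1853, T(15)=-1996, T(16)=-327, T(17)=4176; answer 4176
Part II: S1 = 4176; m = 10; remainder = value at the root: 7*(10)^3 - 3*(10)^2 + 2*(10)^1 - 8 = (7000) + (-300) + (20) + (-8) = 6712; answer 6712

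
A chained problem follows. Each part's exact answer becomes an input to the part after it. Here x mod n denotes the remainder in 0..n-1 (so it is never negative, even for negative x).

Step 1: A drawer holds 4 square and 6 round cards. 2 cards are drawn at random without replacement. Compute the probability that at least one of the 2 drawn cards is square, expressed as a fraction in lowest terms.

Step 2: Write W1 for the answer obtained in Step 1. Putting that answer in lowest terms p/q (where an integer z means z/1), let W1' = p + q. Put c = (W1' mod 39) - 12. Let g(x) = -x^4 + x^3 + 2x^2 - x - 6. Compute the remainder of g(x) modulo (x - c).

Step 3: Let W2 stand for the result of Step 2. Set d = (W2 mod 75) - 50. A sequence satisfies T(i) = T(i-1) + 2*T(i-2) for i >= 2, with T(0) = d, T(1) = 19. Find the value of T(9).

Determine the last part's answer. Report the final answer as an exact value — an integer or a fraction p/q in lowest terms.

Step 1: total draws C(10,2) = 45; complement C(6,2) = 15; favorable 45 - 15 = 30; P = 2/3; answer 2/3
Step 2: W1 = 2/3; threaded value p + q = 5; c = -7; remainder = value at the root: -1*(-7)^4 + 1*(-7)^3 + 2*(-7)^2 - 1*(-7)^1 - 6 = (-2401) + (-343) + (98) + (7) + (-6) = -2645; answer -2645
Step 3: W2 = -2645; d = 5; T(2) = 1*(19) + 2*(5) = 29; iterating: T(2)=29, T(3)=67, T(4)=125, T(5)=259, T(6)=509, T(7)=1027, T(8)=2045, T(9)=4099; answer 4099

4099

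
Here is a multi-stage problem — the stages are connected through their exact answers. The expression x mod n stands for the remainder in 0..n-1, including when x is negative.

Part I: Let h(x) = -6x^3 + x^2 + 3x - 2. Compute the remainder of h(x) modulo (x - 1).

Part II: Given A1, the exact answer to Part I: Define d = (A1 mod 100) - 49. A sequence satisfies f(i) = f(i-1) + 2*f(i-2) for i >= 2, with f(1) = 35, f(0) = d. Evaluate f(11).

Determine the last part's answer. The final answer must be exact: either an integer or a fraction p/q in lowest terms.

55959

Part I: remainder = value at the root: -6*(1)^3 + 1*(1)^2 + 3*(1)^1 - 2 = (-6) + (1) + (3) + (-2) = -4; answer -4
Part II: A1 = -4; d = 47; f(2) = 1*(35) + 2*(47) = 129; iterating: f(2)=129, f(3)=199, f(4)=457, f(5)=855, f(6)=1769, f(7)=3479, f(8)=7017, f(9)=13975, f(10)=28009, f(11)=55959; answer 55959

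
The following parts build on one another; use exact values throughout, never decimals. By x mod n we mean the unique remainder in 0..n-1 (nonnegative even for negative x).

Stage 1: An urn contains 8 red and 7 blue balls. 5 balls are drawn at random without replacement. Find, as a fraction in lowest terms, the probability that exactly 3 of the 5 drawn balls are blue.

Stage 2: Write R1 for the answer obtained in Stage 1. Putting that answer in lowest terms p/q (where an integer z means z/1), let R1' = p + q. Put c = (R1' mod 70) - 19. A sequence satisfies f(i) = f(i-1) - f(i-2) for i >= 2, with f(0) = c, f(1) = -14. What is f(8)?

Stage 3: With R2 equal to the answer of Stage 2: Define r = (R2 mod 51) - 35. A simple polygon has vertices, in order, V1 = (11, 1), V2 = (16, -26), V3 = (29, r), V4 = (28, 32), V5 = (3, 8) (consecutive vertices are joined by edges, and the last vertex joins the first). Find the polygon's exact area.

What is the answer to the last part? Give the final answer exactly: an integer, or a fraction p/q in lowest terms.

1279/2

Stage 1: total draws C(15,5) = 3003; favorable C(7,3)*C(8,2) = 980; P = 140/429; answer 140/429
Stage 2: R1 = 140/429; threaded value p + q = 569; c = -10; f(2) = 1*(-14) - 1*(-10) = -4; iterating: f(2)=-4, f(3)=10, f(4)=14, f(5)=4, f(6)=-10, f(7)=-14, f(8)=-4; answer -4
Stage 3: R2 = -4; r = 12; cross terms: (11*-26 - 16*1)=-302, (16*12 - 29*-26)=946, (29*32 - 28*12)=592, (28*8 - 3*32)=128, (3*1 - 11*8)=-85; twice the area = |1279| = 1279; area = 1279/2; answer 1279/2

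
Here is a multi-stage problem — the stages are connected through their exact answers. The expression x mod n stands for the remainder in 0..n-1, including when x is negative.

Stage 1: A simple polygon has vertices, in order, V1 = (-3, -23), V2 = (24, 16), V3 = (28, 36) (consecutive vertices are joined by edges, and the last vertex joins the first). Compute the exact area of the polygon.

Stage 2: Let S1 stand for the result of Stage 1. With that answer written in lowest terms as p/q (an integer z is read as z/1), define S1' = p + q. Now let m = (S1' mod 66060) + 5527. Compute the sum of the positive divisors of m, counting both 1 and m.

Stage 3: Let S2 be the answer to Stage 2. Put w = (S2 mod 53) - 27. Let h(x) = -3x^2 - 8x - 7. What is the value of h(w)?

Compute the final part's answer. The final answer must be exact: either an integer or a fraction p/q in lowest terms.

-343

Stage 1: cross terms: (-3*16 - 24*-23)=504, (24*36 - 28*16)=416, (28*-23 - -3*36)=-536; twice the area = |384| = 384; area = 192; answer 192
Stage 2: S1 = 192; threaded value p + q = 193; m = 5720; 5720 = 2^3 * 5 * 11 * 13; sigma = (1 + 2 + 4 + 8) * (1 + 5) * (1 + 11) * (1 + 13) = 15 * 6 * 12 * 14 = 15120; answer 15120
Stage 3: S2 = 15120; w = -12; -3*(-12)^2 - 8*(-12)^1 - 7 = (-432) + (96) + (-7) = -343; answer -343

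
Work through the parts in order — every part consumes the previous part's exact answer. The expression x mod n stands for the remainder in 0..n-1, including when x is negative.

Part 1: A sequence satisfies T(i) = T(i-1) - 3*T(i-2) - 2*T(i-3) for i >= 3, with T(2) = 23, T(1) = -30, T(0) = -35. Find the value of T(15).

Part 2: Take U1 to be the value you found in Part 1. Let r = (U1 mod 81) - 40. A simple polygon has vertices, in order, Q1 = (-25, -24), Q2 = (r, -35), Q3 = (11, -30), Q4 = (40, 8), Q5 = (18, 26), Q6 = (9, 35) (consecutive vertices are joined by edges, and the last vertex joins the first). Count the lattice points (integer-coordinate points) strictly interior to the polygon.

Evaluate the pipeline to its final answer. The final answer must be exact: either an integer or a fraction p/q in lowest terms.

2132

Part 1: T(3) = 1*(23) - 3*(-30) - 2*(-35) = 183; iterating: T(3)=183, T(4)=174, T(5)=-421, T(6)=-1309, T(7)=-394, T(8)=4375, T(9)=8175, T(10)=-4162, T(11)=-37437, T(12)=-41301, T(13)=79334, T(14)=278111, T(15)=122711; answer 122711
Part 2: U1 = 122711; r = 37; cross terms: (-25*-35 - 37*-24)=1763, (37*-30 - 11*-35)=-725, (11*8 - 40*-30)=1288, (40*26 - 18*8)=896, (18*35 - 9*26)=396, (9*-24 - -25*35)=659; twice the area = |4277| = 4277; area = 4277/2; boundary points = 1 + 1 + 1 + 2 + 9 + 1 = 15; strictly interior points = area - boundary/2 + 1 = 2132; answer 2132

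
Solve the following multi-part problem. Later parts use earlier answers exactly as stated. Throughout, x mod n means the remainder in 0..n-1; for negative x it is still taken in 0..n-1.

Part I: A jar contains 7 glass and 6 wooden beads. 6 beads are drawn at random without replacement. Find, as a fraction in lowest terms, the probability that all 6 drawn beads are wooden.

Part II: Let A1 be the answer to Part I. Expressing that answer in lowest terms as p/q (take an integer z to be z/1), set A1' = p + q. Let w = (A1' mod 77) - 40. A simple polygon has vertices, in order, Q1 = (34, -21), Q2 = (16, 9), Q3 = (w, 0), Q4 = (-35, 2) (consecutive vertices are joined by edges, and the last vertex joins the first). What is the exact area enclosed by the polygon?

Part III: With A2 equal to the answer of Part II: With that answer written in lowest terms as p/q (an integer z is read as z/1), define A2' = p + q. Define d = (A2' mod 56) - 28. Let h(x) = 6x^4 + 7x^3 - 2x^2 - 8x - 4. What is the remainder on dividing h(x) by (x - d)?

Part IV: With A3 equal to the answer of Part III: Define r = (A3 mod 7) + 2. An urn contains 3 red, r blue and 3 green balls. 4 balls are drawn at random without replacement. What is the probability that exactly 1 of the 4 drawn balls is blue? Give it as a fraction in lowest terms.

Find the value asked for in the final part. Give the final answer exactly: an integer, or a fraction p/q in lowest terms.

Part I: total draws C(13,6) = 1716; favorable C(6,6) = 1; P = 1/1716; answer 1/1716
Part II: A1 = 1/1716; threaded value p + q = 1717; w = -17; cross terms: (34*9 - 16*-21)=642, (16*0 - -17*9)=153, (-17*2 - -35*0)=-34, (-35*-21 - 34*2)=667; twice the area = |1428| = 1428; area = 714; answer 714
Part III: A2 = 714; threaded value p + q = 715; d = 15; remainder = value at the root: 6*(15)^4 + 7*(15)^3 - 2*(15)^2 - 8*(15)^1 - 4 = (303750) + (23625) + (-450) + (-120) + (-4) = 326801; answer 326801
Part IV: A3 = 326801; r = 8; total draws C(14,4) = 1001; favorable C(8,1)*C(6,3) = 160; P = 160/1001; answer 160/1001

160/1001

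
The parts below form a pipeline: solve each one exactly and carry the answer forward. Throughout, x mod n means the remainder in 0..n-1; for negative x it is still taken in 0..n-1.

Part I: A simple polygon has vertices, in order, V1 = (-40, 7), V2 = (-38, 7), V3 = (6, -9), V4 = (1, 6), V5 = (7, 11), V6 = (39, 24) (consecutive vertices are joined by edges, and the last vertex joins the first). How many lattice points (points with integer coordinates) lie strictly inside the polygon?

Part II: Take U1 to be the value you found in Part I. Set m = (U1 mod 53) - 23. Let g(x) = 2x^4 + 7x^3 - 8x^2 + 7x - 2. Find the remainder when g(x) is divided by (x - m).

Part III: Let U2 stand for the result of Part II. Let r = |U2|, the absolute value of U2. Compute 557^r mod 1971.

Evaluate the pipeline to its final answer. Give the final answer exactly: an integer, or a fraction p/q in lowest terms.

Part I: cross terms: (-40*7 - -38*7)=-14, (-38*-9 - 6*7)=300, (6*6 - 1*-9)=45, (1*11 - 7*6)=-31, (7*24 - 39*11)=-261, (39*7 - -40*24)=1233; twice the area = |1272| = 1272; area = 636; boundary points = 2 + 4 + 5 + 1 + 1 + 1 = 14; strictly interior points = area - boundary/2 + 1 = 630; answer 630
Part II: U1 = 630; m = 24; remainder = value at the root: 2*(24)^4 + 7*(24)^3 - 8*(24)^2 + 7*(24)^1 - 2 = (663552) + (96768) + (-4608) + (168) + (-2) = 755878; answer 755878
Part III: U2 = 755878; r = 755878; squarings mod 1971: 557^1=557, 557^2=802, 557^4=658, 557^8=1315, 557^16=658, 557^32=1315, 557^64=658, 557^128=1315, 557^256=658, 557^512=1315, 557^1024=658, 557^2048=1315, 557^4096=658, 557^8192=1315, 557^16384=658, 557^32768=1315, 557^65536=658, 557^131072=1315, 557^262144=658, 557^524288=1315; 557^755878 = 557^2 * 557^4 * 557^32 * 557^128 * 557^2048 * 557^32768 * 557^65536 * 557^131072 * 557^524288 = 145 (mod 1971); answer 145

145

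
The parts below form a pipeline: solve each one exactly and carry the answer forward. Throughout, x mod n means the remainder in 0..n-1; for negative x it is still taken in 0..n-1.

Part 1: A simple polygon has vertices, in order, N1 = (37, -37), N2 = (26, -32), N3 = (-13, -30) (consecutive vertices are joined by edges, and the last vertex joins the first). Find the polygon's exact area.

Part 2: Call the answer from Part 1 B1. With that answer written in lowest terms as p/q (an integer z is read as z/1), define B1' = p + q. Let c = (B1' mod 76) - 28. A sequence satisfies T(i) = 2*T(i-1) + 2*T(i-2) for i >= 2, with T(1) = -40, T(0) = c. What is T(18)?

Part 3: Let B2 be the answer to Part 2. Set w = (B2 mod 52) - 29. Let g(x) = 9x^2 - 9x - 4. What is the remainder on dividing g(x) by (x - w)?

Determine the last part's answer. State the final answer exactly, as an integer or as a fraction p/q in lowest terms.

2750

Part 1: cross terms: (37*-32 - 26*-37)=-222, (26*-30 - -13*-32)=-1196, (-13*-37 - 37*-30)=1591; twice the area = |173| = 173; area = 173/2; answer 173/2
Part 2: B1 = 173/2; threaded value p + q = 175; c = -5; T(2) = 2*(-40) + 2*(-5) = -90; iterating: T(2)=-90, T(3)=-260, T(4)=-700, T(5)=-1920, T(6)=-5240, T(7)=-14320, T(8)=-39120, T(9)=-106880, T(10)=-292000, T(11)=-797760, T(12)=-2179520, T(13)=-5954560, T(14)=-16268160, T(15)=-44445440, T(16)=-121427200, T(17)=-331745280, T(18)=-906344960; answer -906344960
Part 3: B2 = -906344960; w = -17; remainder = value at the root: 9*(-17)^2 - 9*(-17)^1 - 4 = (2601) + (153) + (-4) = 2750; answer 2750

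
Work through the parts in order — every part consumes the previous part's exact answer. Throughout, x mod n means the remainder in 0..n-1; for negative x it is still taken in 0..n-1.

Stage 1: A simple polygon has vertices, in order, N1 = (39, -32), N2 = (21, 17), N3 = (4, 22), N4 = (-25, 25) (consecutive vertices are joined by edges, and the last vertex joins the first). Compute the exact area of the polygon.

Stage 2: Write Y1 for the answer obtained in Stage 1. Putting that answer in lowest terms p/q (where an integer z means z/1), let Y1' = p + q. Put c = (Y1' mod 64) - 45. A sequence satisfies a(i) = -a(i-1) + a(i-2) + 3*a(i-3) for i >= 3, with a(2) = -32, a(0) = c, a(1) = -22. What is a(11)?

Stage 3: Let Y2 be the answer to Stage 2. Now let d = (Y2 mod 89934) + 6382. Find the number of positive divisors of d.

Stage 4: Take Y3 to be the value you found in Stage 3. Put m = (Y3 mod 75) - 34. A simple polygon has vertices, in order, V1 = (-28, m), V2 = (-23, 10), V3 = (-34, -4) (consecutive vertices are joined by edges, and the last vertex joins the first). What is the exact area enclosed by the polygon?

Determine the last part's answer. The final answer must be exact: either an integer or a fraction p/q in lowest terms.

174

Stage 1: cross terms: (39*17 - 21*-32)=1335, (21*22 - 4*17)=394, (4*25 - -25*22)=650, (-25*-32 - 39*25)=-175; twice the area = |2204| = 2204; area = 1102; answer 1102
Stage 2: Y1 = 1102; threaded value p + q = 1103; c = -30; a(3) = -1*(-32) + 1*(-22) + 3*(-30) = -80; iterating: a(3)=-80, a(4)=-18, a(5)=-158, a(6)=-100, a(7)=-112, a(8)=-462, a(9)=50, a(10)=-848, a(11)=-488; answer -488
Stage 3: Y2 = -488; d = 95828; 95828 = 2^2 * 23957; number of divisors = (2+1) * (1+1) = 6; answer 6
Stage 4: Y3 = 6; m = -28; cross terms: (-28*10 - -23*-28)=-924, (-23*-4 - -34*10)=432, (-34*-28 - -28*-4)=840; twice the area = |348| = 348; area = 174; answer 174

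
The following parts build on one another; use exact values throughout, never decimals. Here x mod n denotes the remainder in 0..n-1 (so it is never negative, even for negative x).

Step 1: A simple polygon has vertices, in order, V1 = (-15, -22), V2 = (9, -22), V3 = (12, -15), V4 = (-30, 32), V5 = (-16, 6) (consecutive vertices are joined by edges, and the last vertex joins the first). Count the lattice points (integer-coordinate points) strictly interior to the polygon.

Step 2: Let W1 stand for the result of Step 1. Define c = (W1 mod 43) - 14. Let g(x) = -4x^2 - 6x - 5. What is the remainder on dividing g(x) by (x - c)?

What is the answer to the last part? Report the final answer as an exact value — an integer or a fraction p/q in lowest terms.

-465

Step 1: cross terms: (-15*-22 - 9*-22)=528, (9*-15 - 12*-22)=129, (12*32 - -30*-15)=-66, (-30*6 - -16*32)=332, (-16*-22 - -15*6)=442; twice the area = |1365| = 1365; area = 1365/2; boundary points = 24 + 1 + 1 + 2 + 1 = 29; strictly interior points = area - boundary/2 + 1 = 669; answer 669
Step 2: W1 = 669; c = 10; remainder = value at the root: -4*(10)^2 - 6*(10)^1 - 5 = (-400) + (-60) + (-5) = -465; answer -465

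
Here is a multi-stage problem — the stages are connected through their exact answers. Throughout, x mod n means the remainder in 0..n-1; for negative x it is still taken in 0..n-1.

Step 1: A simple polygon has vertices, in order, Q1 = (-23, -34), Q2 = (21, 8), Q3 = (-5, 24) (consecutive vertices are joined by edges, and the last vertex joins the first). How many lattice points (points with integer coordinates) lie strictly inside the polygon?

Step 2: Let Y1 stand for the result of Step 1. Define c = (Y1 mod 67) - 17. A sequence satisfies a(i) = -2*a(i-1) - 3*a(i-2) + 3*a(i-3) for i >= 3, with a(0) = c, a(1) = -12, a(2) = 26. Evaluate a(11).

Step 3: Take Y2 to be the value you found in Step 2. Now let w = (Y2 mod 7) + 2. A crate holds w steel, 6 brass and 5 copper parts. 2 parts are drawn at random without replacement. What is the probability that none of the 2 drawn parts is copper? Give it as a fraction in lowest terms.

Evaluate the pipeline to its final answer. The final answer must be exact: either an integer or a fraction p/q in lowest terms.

33/68

Step 1: cross terms: (-23*8 - 21*-34)=530, (21*24 - -5*8)=544, (-5*-34 - -23*24)=722; twice the area = |1796| = 1796; area = 898; boundary points = 2 + 2 + 2 = 6; strictly interior points = area - boundary/2 + 1 = 896; answer 896
Step 2: Y1 = 896; c = 8; a(3) = -2*(26) - 3*(-12) + 3*(8) = 8; iterating: a(3)=8, a(4)=-130, a(5)=314, a(6)=-214, a(7)=-904, a(8)=3392, a(9)=-4714, a(10)=-3460, a(11)=31238; answer 31238
Step 3: Y2 = 31238; w = 6; total draws C(17,2) = 136; favorable C(12,2) = 66; P = 33/68; answer 33/68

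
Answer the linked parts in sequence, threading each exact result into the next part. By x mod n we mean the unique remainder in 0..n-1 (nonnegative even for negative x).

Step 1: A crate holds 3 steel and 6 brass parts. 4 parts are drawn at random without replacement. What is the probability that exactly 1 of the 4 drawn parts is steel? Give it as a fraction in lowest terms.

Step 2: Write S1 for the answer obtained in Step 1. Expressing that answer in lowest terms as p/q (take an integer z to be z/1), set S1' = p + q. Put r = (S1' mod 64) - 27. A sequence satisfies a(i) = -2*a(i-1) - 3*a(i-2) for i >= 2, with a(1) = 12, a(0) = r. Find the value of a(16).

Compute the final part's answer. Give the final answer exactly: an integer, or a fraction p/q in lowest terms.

Step 1: total draws C(9,4) = 126; favorable C(3,1)*C(6,3) = 60; P = 10/21; answer 10/21
Step 2: S1 = 10/21; threaded value p + q = 31; r = 4; a(2) = -2*(12) - 3*(4) = -36; iterating: a(2)=-36, a(3)=36, a(4)=36, a(5)=-180, a(6)=252, a(7)=36, a(8)=-828, a(9)=1548, a(10)=-612, a(11)=-3420, a(12)=8676, a(13)=-7092, a(14)=-11844, a(15)=44964, a(16)=-54396; answer -54396

-54396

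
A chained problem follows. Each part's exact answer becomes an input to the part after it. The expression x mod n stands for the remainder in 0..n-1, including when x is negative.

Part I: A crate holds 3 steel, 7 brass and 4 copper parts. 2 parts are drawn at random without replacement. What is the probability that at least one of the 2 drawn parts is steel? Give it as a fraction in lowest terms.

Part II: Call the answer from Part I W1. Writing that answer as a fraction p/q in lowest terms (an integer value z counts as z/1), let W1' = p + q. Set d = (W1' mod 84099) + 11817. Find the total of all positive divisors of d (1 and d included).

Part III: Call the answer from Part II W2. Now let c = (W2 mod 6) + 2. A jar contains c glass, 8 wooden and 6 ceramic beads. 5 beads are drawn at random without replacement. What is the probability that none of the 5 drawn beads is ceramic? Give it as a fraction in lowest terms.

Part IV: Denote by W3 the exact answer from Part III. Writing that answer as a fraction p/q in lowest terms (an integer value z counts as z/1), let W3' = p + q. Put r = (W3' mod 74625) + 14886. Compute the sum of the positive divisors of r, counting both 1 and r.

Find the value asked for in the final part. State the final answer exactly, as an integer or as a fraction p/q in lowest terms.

15232

Part I: total draws C(14,2) = 91; complement C(11,2) = 55; favorable 91 - 55 = 36; P = 36/91; answer 36/91
Part II: W1 = 36/91; threaded value p + q = 127; d = 11944; 11944 = 2^3 * 1493; sigma = (1 + 2 + 4 + 8) * (1 + 1493) = 15 * 1494 = 22410; answer 22410
Part III: W2 = 22410; c = 2; total draws C(16,5) = 4368; favorable C(10,5) = 252; P = 3/52; answer 3/52
Part IV: W3 = 3/52; threaded value p + q = 55; r = 14941; 14941 = 67 * 223; sigma = (1 + 67) * (1 + 223) = 68 * 224 = 15232; answer 15232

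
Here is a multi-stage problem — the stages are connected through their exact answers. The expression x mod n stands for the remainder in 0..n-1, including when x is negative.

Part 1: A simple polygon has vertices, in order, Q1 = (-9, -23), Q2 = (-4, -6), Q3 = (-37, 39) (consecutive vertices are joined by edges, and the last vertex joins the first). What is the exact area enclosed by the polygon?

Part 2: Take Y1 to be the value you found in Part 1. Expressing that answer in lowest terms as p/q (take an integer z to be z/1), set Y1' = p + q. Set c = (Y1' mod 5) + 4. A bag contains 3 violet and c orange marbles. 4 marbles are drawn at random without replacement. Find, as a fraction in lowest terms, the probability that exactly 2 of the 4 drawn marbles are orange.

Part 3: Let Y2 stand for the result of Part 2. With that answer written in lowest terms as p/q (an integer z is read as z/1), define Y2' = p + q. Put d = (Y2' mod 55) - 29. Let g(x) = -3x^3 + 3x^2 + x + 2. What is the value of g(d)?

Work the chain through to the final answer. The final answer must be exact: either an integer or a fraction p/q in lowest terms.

Part 1: cross terms: (-9*-6 - -4*-23)=-38, (-4*39 - -37*-6)=-378, (-37*-23 - -9*39)=1202; twice the area = |786| = 786; area = 393; answer 393
Part 2: Y1 = 393; threaded value p + q = 394; c = 8; total draws C(11,4) = 330; favorable C(8,2)*C(3,2) = 84; P = 14/55; answer 14/55
Part 3: Y2 = 14/55; threaded value p + q = 69; d = -15; -3*(-15)^3 + 3*(-15)^2 + 1*(-15)^1 + 2 = (10125) + (675) + (-15) + (2) = 10787; answer 10787

10787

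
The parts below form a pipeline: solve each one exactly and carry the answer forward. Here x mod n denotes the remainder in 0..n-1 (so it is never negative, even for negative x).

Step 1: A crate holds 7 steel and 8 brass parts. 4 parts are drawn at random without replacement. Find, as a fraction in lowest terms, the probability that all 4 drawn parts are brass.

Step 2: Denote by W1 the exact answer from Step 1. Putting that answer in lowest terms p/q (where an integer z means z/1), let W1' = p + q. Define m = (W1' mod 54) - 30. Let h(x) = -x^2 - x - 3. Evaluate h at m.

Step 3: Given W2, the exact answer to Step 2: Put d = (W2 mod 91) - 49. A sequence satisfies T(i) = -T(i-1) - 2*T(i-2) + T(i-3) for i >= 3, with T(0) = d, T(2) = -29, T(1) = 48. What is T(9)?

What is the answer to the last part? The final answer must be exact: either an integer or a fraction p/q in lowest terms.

-1653

Step 1: total draws C(15,4) = 1365; favorable C(8,4) = 70; P = 2/39; answer 2/39
Step 2: W1 = 2/39; threaded value p + q = 41; m = 11; -1*(11)^2 - 1*(11)^1 - 3 = (-121) + (-11) + (-3) = -135; answer -135
Step 3: W2 = -135; d = -2; T(3) = -1*(-29) - 2*(48) + 1*(-2) = -69; iterating: T(3)=-69, T(4)=175, T(5)=-66, T(6)=-353, T(7)=660, T(8)=-20, T(9)=-1653; answer -1653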